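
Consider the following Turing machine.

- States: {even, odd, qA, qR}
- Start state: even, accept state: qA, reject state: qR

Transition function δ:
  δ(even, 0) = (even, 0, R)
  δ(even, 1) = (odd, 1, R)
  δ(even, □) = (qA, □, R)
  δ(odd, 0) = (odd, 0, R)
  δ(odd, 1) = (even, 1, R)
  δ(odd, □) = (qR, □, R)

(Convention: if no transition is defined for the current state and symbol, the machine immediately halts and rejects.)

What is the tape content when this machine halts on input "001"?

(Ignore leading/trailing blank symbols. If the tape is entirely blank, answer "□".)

Execution trace:
Initial: [even]001
Step 1: δ(even, 0) = (even, 0, R) → 0[even]01
Step 2: δ(even, 0) = (even, 0, R) → 00[even]1
Step 3: δ(even, 1) = (odd, 1, R) → 001[odd]□
Step 4: δ(odd, □) = (qR, □, R) → 001□[qR]□

The machine reaches the reject state qR and halts.

Final tape (ignoring leading/trailing blanks): 001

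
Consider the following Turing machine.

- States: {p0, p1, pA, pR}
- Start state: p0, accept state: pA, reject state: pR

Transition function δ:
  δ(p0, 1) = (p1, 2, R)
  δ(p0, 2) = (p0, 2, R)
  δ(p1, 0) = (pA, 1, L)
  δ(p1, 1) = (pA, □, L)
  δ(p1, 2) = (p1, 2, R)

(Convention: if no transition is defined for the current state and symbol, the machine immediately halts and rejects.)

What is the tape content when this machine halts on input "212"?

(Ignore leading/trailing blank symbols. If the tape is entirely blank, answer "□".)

Execution trace:
Initial: [p0]212
Step 1: δ(p0, 2) = (p0, 2, R) → 2[p0]12
Step 2: δ(p0, 1) = (p1, 2, R) → 22[p1]2
Step 3: δ(p1, 2) = (p1, 2, R) → 222[p1]□

No transition is defined for δ(p1, □). By convention the machine halts and rejects.

Final tape (ignoring leading/trailing blanks): 222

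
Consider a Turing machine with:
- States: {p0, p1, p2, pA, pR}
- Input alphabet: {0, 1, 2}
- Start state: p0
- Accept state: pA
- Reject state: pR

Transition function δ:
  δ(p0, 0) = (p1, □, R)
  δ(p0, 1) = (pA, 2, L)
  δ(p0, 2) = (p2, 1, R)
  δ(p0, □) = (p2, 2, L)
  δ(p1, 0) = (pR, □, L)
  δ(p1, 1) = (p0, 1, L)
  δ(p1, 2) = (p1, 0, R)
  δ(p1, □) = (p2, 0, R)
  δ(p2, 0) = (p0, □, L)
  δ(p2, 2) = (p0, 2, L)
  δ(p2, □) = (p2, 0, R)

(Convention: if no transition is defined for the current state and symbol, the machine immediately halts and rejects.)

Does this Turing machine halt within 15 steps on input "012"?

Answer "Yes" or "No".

Execution trace:
Initial: [p0]012
Step 1: δ(p0, 0) = (p1, □, R) → □[p1]12
Step 2: δ(p1, 1) = (p0, 1, L) → [p0]□12
Step 3: δ(p0, □) = (p2, 2, L) → [p2]□212
Step 4: δ(p2, □) = (p2, 0, R) → 0[p2]212
Step 5: δ(p2, 2) = (p0, 2, L) → [p0]0212
Step 6: δ(p0, 0) = (p1, □, R) → □[p1]212
Step 7: δ(p1, 2) = (p1, 0, R) → □0[p1]12
Step 8: δ(p1, 1) = (p0, 1, L) → □[p0]012
Step 9: δ(p0, 0) = (p1, □, R) → □□[p1]12
Step 10: δ(p1, 1) = (p0, 1, L) → □[p0]□12
Step 11: δ(p0, □) = (p2, 2, L) → [p2]□212
Step 12: δ(p2, □) = (p2, 0, R) → 0[p2]212
Step 13: δ(p2, 2) = (p0, 2, L) → [p0]0212
Step 14: δ(p0, 0) = (p1, □, R) → □[p1]212
Step 15: δ(p1, 2) = (p1, 0, R) → □0[p1]12

The machine has not reached a halting state after 15 steps.
The machine did not halt within the 15-step bound.

Answer: No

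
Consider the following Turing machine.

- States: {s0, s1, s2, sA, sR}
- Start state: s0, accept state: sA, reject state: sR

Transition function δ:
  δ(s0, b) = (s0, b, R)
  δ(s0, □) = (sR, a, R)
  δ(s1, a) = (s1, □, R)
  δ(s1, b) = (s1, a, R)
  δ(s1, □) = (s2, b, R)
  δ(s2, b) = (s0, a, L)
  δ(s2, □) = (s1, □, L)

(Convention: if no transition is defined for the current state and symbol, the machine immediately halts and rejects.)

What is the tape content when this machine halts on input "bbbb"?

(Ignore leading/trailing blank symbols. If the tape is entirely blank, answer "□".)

Execution trace:
Initial: [s0]bbbb
Step 1: δ(s0, b) = (s0, b, R) → b[s0]bbb
Step 2: δ(s0, b) = (s0, b, R) → bb[s0]bb
Step 3: δ(s0, b) = (s0, b, R) → bbb[s0]b
Step 4: δ(s0, b) = (s0, b, R) → bbbb[s0]□
Step 5: δ(s0, □) = (sR, a, R) → bbbba[sR]□

The machine reaches the reject state sR and halts.

Final tape (ignoring leading/trailing blanks): bbbba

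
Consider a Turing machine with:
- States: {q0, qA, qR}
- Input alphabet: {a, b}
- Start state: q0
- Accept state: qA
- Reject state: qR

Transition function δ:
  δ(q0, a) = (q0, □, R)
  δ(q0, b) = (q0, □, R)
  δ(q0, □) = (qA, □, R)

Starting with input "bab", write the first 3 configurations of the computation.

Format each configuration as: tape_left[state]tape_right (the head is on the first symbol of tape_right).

Transitions applied:
Step 1: δ(q0, b) = (q0, □, R)
Step 2: δ(q0, a) = (q0, □, R)

The first 3 configurations are:
[q0]bab ⊢ □[q0]ab ⊢ □□[q0]b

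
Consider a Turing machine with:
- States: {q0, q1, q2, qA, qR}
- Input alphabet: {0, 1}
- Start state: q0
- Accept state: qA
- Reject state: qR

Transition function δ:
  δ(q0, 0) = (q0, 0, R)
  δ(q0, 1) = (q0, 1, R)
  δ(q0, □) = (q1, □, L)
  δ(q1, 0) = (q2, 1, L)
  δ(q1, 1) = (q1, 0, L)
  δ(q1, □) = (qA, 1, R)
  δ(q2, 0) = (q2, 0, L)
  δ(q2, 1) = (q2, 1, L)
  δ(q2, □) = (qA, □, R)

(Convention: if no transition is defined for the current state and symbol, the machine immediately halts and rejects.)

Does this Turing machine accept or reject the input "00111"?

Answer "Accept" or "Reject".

Execution trace:
Initial: [q0]00111
Step 1: δ(q0, 0) = (q0, 0, R) → 0[q0]0111
Step 2: δ(q0, 0) = (q0, 0, R) → 00[q0]111
Step 3: δ(q0, 1) = (q0, 1, R) → 001[q0]11
Step 4: δ(q0, 1) = (q0, 1, R) → 0011[q0]1
Step 5: δ(q0, 1) = (q0, 1, R) → 00111[q0]□
Step 6: δ(q0, □) = (q1, □, L) → 0011[q1]1□
Step 7: δ(q1, 1) = (q1, 0, L) → 001[q1]10□
Step 8: δ(q1, 1) = (q1, 0, L) → 00[q1]100□
Step 9: δ(q1, 1) = (q1, 0, L) → 0[q1]0000□
Step 10: δ(q1, 0) = (q2, 1, L) → [q2]01000□
Step 11: δ(q2, 0) = (q2, 0, L) → [q2]□01000□
Step 12: δ(q2, □) = (qA, □, R) → □[qA]01000□

The machine reaches the accept state qA and halts.

Answer: Accept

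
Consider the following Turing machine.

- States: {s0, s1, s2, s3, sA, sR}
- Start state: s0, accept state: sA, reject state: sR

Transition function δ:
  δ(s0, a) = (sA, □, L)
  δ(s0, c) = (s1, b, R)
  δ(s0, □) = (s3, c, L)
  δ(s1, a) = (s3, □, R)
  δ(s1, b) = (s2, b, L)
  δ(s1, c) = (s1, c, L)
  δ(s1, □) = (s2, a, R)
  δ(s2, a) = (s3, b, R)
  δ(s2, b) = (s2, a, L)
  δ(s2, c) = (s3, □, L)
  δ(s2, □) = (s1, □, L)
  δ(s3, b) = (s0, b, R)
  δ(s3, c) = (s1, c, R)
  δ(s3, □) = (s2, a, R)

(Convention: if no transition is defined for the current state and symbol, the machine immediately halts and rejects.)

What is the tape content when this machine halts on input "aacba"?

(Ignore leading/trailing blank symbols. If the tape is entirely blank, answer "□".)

Execution trace:
Initial: [s0]aacba
Step 1: δ(s0, a) = (sA, □, L) → [sA]□□acba

The machine reaches the accept state sA and halts.

Final tape (ignoring leading/trailing blanks): acba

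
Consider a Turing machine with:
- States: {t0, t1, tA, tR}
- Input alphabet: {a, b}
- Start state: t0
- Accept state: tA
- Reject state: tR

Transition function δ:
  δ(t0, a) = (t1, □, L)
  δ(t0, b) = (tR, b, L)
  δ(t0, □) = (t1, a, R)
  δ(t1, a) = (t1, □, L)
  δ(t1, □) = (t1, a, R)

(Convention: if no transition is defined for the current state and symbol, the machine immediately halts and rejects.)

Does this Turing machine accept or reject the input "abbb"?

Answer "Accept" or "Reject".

Execution trace:
Initial: [t0]abbb
Step 1: δ(t0, a) = (t1, □, L) → [t1]□□bbb
Step 2: δ(t1, □) = (t1, a, R) → a[t1]□bbb
Step 3: δ(t1, □) = (t1, a, R) → aa[t1]bbb

No transition is defined for δ(t1, b). By convention the machine halts and rejects.

Answer: Reject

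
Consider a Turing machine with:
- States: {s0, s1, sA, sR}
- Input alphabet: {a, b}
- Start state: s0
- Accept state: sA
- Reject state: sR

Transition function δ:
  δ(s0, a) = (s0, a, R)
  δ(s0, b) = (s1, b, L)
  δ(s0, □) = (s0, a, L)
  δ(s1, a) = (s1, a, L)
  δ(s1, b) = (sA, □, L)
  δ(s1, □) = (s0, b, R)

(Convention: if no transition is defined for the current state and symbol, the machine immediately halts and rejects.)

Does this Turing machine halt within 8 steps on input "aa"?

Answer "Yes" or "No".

Execution trace:
Initial: [s0]aa
Step 1: δ(s0, a) = (s0, a, R) → a[s0]a
Step 2: δ(s0, a) = (s0, a, R) → aa[s0]□
Step 3: δ(s0, □) = (s0, a, L) → a[s0]aa
Step 4: δ(s0, a) = (s0, a, R) → aa[s0]a
Step 5: δ(s0, a) = (s0, a, R) → aaa[s0]□
Step 6: δ(s0, □) = (s0, a, L) → aa[s0]aa
Step 7: δ(s0, a) = (s0, a, R) → aaa[s0]a
Step 8: δ(s0, a) = (s0, a, R) → aaaa[s0]□

The machine has not reached a halting state after 8 steps.
The machine did not halt within the 8-step bound.

Answer: No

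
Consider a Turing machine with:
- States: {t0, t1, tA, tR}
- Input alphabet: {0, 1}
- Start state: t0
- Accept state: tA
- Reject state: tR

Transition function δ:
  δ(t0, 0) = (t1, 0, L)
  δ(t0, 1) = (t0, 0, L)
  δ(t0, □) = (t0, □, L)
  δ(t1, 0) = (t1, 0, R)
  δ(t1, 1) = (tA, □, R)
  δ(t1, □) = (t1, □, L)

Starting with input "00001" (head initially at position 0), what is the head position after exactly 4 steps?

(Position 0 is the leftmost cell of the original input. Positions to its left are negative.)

Execution trace (head position shown):
Step 0: [t0]00001  (head at position 0)
Step 1: move left → [t1]□00001  (head at position -1)
Step 2: move left → [t1]□□00001  (head at position -2)
Step 3: move left → [t1]□□□00001  (head at position -3)
Step 4: move left → [t1]□□□□00001  (head at position -4)

After 4 steps, the head is at position -4.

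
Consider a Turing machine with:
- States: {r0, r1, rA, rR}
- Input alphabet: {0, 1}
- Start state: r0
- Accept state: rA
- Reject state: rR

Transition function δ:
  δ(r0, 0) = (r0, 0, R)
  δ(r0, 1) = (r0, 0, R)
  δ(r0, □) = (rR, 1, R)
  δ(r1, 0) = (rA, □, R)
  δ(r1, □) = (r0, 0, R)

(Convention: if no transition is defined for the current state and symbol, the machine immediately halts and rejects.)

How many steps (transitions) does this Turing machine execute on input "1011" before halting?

Execution trace:
Initial: [r0]1011
Step 1: δ(r0, 1) = (r0, 0, R) → 0[r0]011
Step 2: δ(r0, 0) = (r0, 0, R) → 00[r0]11
Step 3: δ(r0, 1) = (r0, 0, R) → 000[r0]1
Step 4: δ(r0, 1) = (r0, 0, R) → 0000[r0]□
Step 5: δ(r0, □) = (rR, 1, R) → 00001[rR]□

The machine reaches the reject state rR and halts.

The machine executed 5 steps before halting.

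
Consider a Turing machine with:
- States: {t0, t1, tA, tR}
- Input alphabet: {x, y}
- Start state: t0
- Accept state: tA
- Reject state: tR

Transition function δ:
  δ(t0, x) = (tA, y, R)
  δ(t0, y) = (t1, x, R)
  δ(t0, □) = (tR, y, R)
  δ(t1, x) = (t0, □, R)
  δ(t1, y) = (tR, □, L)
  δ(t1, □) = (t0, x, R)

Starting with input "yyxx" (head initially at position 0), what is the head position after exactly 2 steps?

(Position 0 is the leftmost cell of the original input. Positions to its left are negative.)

Execution trace (head position shown):
Step 0: [t0]yyxx  (head at position 0)
Step 1: move right → x[t1]yxx  (head at position 1)
Step 2: move left → [tR]x□xx  (head at position 0)

After 2 steps, the head is at position 0.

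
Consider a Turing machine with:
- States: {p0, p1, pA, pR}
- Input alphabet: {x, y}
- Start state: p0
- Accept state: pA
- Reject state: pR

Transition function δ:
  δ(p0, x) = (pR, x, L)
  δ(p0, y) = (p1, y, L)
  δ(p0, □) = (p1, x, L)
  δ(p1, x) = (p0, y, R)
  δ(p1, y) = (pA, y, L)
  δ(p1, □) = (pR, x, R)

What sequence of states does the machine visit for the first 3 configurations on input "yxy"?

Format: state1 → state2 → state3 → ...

Execution trace:
Initial: [p0]yxy
Step 1: δ(p0, y) = (p1, y, L) → [p1]□yxy
Step 2: δ(p1, □) = (pR, x, R) → x[pR]yxy

The machine reaches the reject state pR and halts.

State sequence: p0 → p1 → pR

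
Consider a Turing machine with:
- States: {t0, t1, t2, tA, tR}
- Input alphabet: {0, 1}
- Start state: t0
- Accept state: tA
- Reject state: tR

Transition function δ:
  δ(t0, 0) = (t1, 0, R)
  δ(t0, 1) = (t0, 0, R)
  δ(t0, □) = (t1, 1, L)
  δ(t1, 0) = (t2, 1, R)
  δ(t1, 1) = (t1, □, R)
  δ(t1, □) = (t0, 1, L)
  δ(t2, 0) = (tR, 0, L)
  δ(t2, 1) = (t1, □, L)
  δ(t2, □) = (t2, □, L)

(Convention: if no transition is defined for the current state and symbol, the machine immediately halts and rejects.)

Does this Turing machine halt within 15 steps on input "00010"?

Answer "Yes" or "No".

Execution trace:
Initial: [t0]00010
Step 1: δ(t0, 0) = (t1, 0, R) → 0[t1]0010
Step 2: δ(t1, 0) = (t2, 1, R) → 01[t2]010
Step 3: δ(t2, 0) = (tR, 0, L) → 0[tR]1010

The machine reaches the reject state tR and halts.
The machine halted after 3 steps (within the 15-step bound).

Answer: Yes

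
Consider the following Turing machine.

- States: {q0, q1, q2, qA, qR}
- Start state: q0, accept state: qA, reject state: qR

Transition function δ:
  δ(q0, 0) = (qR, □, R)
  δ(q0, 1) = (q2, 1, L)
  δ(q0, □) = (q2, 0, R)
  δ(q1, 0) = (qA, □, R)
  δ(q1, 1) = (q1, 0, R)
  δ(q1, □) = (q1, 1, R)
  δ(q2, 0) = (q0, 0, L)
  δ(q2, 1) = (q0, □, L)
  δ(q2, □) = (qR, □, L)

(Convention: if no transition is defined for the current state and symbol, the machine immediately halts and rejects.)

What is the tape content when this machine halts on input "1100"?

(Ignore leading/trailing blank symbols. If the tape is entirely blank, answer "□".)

Execution trace:
Initial: [q0]1100
Step 1: δ(q0, 1) = (q2, 1, L) → [q2]□1100
Step 2: δ(q2, □) = (qR, □, L) → [qR]□□1100

The machine reaches the reject state qR and halts.

Final tape (ignoring leading/trailing blanks): 1100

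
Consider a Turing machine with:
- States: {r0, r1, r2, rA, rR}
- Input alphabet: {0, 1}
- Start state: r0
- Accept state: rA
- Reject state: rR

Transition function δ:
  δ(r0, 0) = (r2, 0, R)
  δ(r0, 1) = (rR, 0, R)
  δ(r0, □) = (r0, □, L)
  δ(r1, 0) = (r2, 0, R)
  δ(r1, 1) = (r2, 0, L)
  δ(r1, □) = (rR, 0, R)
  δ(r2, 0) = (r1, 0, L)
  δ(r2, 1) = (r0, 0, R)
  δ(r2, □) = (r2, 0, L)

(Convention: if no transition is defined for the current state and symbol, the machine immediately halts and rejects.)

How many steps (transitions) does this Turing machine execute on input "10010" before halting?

Execution trace:
Initial: [r0]10010
Step 1: δ(r0, 1) = (rR, 0, R) → 0[rR]0010

The machine reaches the reject state rR and halts.

The machine executed 1 step before halting.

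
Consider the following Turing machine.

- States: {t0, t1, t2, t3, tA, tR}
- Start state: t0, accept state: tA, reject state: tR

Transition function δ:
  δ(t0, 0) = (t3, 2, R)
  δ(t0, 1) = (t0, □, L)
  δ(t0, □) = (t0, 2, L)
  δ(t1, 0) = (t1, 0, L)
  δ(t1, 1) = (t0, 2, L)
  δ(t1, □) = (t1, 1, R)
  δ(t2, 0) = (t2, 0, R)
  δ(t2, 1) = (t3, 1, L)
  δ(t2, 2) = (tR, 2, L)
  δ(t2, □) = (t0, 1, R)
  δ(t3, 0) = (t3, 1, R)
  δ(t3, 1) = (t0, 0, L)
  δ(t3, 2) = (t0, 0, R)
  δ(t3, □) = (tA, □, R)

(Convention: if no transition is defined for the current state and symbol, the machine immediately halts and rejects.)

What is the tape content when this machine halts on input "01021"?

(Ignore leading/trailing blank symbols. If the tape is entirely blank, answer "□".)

Execution trace:
Initial: [t0]01021
Step 1: δ(t0, 0) = (t3, 2, R) → 2[t3]1021
Step 2: δ(t3, 1) = (t0, 0, L) → [t0]20021

No transition is defined for δ(t0, 2). By convention the machine halts and rejects.

Final tape (ignoring leading/trailing blanks): 20021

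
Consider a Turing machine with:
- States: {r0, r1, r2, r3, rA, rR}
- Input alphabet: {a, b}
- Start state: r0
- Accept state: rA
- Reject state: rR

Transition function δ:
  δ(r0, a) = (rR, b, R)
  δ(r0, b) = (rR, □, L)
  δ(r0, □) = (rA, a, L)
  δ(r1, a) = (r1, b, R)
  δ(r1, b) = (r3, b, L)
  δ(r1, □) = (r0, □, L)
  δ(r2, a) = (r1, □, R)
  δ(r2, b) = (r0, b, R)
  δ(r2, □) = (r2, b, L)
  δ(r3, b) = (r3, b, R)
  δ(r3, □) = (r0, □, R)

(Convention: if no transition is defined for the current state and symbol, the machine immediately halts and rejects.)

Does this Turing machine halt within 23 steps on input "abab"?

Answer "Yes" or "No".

Execution trace:
Initial: [r0]abab
Step 1: δ(r0, a) = (rR, b, R) → b[rR]bab

The machine reaches the reject state rR and halts.
The machine halted after 1 step (within the 23-step bound).

Answer: Yes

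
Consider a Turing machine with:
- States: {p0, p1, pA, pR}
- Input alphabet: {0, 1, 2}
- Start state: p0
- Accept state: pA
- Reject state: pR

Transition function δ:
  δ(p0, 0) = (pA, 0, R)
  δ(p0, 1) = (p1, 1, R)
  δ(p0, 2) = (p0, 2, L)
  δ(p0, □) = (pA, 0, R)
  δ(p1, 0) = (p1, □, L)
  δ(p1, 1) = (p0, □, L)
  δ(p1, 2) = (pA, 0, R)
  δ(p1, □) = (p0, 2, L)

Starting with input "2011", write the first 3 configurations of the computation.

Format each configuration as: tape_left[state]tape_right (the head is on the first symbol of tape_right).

Transitions applied:
Step 1: δ(p0, 2) = (p0, 2, L)
Step 2: δ(p0, □) = (pA, 0, R)

The first 3 configurations are:
[p0]2011 ⊢ [p0]□2011 ⊢ 0[pA]2011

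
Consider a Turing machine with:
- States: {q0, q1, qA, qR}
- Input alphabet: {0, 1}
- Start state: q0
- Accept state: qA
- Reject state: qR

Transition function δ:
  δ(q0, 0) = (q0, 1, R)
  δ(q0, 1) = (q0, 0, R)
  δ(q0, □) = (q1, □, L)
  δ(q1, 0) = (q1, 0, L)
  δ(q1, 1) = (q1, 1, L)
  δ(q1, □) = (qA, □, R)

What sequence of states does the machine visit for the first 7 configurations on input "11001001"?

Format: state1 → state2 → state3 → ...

Execution trace:
Initial: [q0]11001001
Step 1: δ(q0, 1) = (q0, 0, R) → 0[q0]1001001
Step 2: δ(q0, 1) = (q0, 0, R) → 00[q0]001001
Step 3: δ(q0, 0) = (q0, 1, R) → 001[q0]01001
Step 4: δ(q0, 0) = (q0, 1, R) → 0011[q0]1001
Step 5: δ(q0, 1) = (q0, 0, R) → 00110[q0]001
Step 6: δ(q0, 0) = (q0, 1, R) → 001101[q0]01

State sequence: q0 → q0 → q0 → q0 → q0 → q0 → q0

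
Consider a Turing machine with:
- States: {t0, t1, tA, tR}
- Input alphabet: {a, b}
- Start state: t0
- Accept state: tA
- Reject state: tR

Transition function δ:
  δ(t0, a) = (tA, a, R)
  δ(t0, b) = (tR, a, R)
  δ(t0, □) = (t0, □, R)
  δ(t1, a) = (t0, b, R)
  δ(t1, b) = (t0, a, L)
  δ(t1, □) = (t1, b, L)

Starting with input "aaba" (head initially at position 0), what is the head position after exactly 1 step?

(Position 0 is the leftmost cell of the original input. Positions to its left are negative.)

Execution trace (head position shown):
Step 0: [t0]aaba  (head at position 0)
Step 1: move right → a[tA]aba  (head at position 1)

After 1 step, the head is at position 1.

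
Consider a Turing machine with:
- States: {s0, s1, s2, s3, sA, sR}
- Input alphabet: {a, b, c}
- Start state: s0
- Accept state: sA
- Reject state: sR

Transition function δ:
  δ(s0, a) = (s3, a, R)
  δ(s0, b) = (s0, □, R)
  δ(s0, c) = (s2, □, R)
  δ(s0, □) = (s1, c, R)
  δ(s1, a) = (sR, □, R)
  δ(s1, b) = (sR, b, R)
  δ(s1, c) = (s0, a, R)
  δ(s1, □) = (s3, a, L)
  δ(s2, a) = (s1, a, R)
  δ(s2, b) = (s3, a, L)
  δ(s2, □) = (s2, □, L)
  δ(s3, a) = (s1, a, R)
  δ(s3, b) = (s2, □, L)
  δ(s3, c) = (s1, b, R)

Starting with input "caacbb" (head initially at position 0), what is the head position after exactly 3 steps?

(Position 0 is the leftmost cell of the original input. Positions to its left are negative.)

Execution trace (head position shown):
Step 0: [s0]caacbb  (head at position 0)
Step 1: move right → □[s2]aacbb  (head at position 1)
Step 2: move right → □a[s1]acbb  (head at position 2)
Step 3: move right → □a□[sR]cbb  (head at position 3)

After 3 steps, the head is at position 3.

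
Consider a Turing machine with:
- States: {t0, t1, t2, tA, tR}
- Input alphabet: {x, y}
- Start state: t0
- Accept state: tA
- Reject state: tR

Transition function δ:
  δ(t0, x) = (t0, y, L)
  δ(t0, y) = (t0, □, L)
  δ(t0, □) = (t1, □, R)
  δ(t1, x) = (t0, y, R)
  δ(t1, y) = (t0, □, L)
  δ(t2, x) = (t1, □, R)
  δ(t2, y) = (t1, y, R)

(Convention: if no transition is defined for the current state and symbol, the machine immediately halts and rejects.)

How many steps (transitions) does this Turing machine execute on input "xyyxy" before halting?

Execution trace:
Initial: [t0]xyyxy
Step 1: δ(t0, x) = (t0, y, L) → [t0]□yyyxy
Step 2: δ(t0, □) = (t1, □, R) → □[t1]yyyxy
Step 3: δ(t1, y) = (t0, □, L) → [t0]□□yyxy
Step 4: δ(t0, □) = (t1, □, R) → □[t1]□yyxy

No transition is defined for δ(t1, □). By convention the machine halts and rejects.

The machine executed 4 steps before halting.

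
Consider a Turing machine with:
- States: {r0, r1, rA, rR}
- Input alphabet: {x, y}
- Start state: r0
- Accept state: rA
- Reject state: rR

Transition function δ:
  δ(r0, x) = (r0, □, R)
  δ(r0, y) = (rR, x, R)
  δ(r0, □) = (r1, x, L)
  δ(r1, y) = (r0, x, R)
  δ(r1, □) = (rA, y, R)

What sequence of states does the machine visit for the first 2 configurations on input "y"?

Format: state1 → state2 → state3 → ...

Execution trace:
Initial: [r0]y
Step 1: δ(r0, y) = (rR, x, R) → x[rR]□

The machine reaches the reject state rR and halts.

State sequence: r0 → rR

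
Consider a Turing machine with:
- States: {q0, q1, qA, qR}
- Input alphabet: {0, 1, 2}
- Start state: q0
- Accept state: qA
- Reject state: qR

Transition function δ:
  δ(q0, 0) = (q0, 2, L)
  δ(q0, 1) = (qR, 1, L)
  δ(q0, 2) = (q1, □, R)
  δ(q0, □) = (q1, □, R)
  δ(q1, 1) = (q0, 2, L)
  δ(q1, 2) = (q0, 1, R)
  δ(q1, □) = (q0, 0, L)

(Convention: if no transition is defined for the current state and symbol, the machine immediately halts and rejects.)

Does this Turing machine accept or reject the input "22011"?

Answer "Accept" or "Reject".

Execution trace:
Initial: [q0]22011
Step 1: δ(q0, 2) = (q1, □, R) → □[q1]2011
Step 2: δ(q1, 2) = (q0, 1, R) → □1[q0]011
Step 3: δ(q0, 0) = (q0, 2, L) → □[q0]1211
Step 4: δ(q0, 1) = (qR, 1, L) → [qR]□1211

The machine reaches the reject state qR and halts.

Answer: Reject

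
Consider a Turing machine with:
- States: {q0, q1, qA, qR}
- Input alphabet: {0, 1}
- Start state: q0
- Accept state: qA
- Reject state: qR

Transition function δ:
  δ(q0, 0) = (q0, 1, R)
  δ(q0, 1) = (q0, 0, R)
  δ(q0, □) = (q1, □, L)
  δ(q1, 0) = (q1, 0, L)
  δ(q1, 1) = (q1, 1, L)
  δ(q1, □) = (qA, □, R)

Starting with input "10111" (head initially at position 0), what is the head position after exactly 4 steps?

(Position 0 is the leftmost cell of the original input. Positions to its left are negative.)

Execution trace (head position shown):
Step 0: [q0]10111  (head at position 0)
Step 1: move right → 0[q0]0111  (head at position 1)
Step 2: move right → 01[q0]111  (head at position 2)
Step 3: move right → 010[q0]11  (head at position 3)
Step 4: move right → 0100[q0]1  (head at position 4)

After 4 steps, the head is at position 4.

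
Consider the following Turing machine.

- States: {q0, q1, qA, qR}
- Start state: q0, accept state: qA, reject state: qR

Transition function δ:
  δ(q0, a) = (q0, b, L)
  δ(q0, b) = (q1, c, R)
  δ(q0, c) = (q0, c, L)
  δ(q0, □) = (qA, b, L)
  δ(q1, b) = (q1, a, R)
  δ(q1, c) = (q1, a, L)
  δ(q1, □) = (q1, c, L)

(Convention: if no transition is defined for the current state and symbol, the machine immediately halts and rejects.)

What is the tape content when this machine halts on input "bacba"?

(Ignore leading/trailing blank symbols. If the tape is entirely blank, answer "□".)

Execution trace:
Initial: [q0]bacba
Step 1: δ(q0, b) = (q1, c, R) → c[q1]acba

No transition is defined for δ(q1, a). By convention the machine halts and rejects.

Final tape (ignoring leading/trailing blanks): cacba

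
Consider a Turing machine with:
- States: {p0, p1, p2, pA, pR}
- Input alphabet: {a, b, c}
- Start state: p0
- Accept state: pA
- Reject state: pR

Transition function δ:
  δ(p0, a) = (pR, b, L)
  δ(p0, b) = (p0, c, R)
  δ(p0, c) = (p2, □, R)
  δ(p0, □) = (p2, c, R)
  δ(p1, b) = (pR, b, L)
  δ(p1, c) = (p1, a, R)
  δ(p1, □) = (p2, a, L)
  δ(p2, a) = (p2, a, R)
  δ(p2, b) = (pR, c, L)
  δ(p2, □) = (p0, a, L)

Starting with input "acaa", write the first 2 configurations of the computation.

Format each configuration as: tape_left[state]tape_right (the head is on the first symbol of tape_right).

Transitions applied:
Step 1: δ(p0, a) = (pR, b, L)

The first 2 configurations are:
[p0]acaa ⊢ [pR]□bcaa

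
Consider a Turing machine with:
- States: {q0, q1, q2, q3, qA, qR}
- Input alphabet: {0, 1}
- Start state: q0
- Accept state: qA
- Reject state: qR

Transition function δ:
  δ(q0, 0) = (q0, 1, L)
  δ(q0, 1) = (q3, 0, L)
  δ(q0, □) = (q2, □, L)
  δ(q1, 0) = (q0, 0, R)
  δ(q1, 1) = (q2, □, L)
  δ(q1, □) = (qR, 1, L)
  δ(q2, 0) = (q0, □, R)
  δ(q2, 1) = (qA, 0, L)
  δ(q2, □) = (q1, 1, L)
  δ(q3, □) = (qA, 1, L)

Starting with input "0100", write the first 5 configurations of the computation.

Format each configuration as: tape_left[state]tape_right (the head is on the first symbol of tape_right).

Transitions applied:
Step 1: δ(q0, 0) = (q0, 1, L)
Step 2: δ(q0, □) = (q2, □, L)
Step 3: δ(q2, □) = (q1, 1, L)
Step 4: δ(q1, □) = (qR, 1, L)

The first 5 configurations are:
[q0]0100 ⊢ [q0]□1100 ⊢ [q2]□□1100 ⊢ [q1]□1□1100 ⊢ [qR]□11□1100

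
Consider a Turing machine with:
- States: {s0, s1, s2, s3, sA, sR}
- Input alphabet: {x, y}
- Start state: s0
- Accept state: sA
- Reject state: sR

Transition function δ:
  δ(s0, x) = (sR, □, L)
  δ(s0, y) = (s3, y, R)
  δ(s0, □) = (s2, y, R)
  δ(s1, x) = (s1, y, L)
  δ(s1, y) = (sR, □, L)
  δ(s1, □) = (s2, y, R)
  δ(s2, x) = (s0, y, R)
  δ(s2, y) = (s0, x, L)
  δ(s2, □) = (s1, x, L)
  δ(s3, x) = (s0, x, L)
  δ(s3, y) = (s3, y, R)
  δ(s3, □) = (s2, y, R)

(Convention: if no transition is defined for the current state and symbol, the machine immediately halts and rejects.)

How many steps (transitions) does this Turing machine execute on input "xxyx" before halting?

Execution trace:
Initial: [s0]xxyx
Step 1: δ(s0, x) = (sR, □, L) → [sR]□□xyx

The machine reaches the reject state sR and halts.

The machine executed 1 step before halting.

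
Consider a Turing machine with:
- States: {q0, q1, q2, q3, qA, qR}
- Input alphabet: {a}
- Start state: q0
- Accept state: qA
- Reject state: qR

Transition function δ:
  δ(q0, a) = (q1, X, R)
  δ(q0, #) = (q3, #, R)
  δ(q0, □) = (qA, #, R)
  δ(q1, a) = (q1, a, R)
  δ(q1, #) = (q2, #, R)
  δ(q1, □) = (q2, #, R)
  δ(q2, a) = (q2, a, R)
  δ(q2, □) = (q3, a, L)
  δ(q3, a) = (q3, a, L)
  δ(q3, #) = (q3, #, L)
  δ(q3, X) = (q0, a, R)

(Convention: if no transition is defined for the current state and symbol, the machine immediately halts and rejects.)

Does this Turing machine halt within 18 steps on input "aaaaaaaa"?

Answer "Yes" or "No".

Execution trace:
Initial: [q0]aaaaaaaa
Step 1: δ(q0, a) = (q1, X, R) → X[q1]aaaaaaa
Step 2: δ(q1, a) = (q1, a, R) → Xa[q1]aaaaaa
Step 3: δ(q1, a) = (q1, a, R) → Xaa[q1]aaaaa
Step 4: δ(q1, a) = (q1, a, R) → Xaaa[q1]aaaa
Step 5: δ(q1, a) = (q1, a, R) → Xaaaa[q1]aaa
Step 6: δ(q1, a) = (q1, a, R) → Xaaaaa[q1]aa
Step 7: δ(q1, a) = (q1, a, R) → Xaaaaaa[q1]a
Step 8: δ(q1, a) = (q1, a, R) → Xaaaaaaa[q1]□
Step 9: δ(q1, □) = (q2, #, R) → Xaaaaaaa#[q2]□
Step 10: δ(q2, □) = (q3, a, L) → Xaaaaaaa[q3]#a
Step 11: δ(q3, #) = (q3, #, L) → Xaaaaaa[q3]a#a
Step 12: δ(q3, a) = (q3, a, L) → Xaaaaa[q3]aa#a
Step 13: δ(q3, a) = (q3, a, L) → Xaaaa[q3]aaa#a
Step 14: δ(q3, a) = (q3, a, L) → Xaaa[q3]aaaa#a
Step 15: δ(q3, a) = (q3, a, L) → Xaa[q3]aaaaa#a
Step 16: δ(q3, a) = (q3, a, L) → Xa[q3]aaaaaa#a
Step 17: δ(q3, a) = (q3, a, L) → X[q3]aaaaaaa#a
Step 18: δ(q3, a) = (q3, a, L) → [q3]Xaaaaaaa#a

The machine has not reached a halting state after 18 steps.
The machine did not halt within the 18-step bound.

Answer: No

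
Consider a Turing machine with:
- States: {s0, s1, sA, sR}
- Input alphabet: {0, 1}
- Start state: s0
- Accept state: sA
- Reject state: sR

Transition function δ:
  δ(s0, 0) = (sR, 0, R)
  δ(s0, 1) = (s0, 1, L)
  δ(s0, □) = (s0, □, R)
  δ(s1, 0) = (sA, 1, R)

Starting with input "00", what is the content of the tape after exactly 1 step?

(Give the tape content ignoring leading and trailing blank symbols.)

Execution trace:
Initial: [s0]00
Step 1: δ(s0, 0) = (sR, 0, R) → 0[sR]0

The machine reaches the reject state sR and halts.

After 1 step, the tape (ignoring leading/trailing blanks) is: 00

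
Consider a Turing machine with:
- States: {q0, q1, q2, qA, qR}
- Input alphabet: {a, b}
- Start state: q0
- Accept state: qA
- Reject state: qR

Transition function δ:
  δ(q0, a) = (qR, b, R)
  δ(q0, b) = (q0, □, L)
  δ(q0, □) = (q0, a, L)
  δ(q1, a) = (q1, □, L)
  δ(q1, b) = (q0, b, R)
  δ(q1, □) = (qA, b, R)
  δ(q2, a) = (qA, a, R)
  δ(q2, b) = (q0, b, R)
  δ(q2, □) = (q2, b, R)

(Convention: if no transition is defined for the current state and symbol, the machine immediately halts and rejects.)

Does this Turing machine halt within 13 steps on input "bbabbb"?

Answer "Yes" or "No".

Execution trace:
Initial: [q0]bbabbb
Step 1: δ(q0, b) = (q0, □, L) → [q0]□□babbb
Step 2: δ(q0, □) = (q0, a, L) → [q0]□a□babbb
Step 3: δ(q0, □) = (q0, a, L) → [q0]□aa□babbb
Step 4: δ(q0, □) = (q0, a, L) → [q0]□aaa□babbb
Step 5: δ(q0, □) = (q0, a, L) → [q0]□aaaa□babbb
Step 6: δ(q0, □) = (q0, a, L) → [q0]□aaaaa□babbb
Step 7: δ(q0, □) = (q0, a, L) → [q0]□aaaaaa□babbb
Step 8: δ(q0, □) = (q0, a, L) → [q0]□aaaaaaa□babbb
Step 9: δ(q0, □) = (q0, a, L) → [q0]□aaaaaaaa□babbb
Step 10: δ(q0, □) = (q0, a, L) → [q0]□aaaaaaaaa□babbb
Step 11: δ(q0, □) = (q0, a, L) → [q0]□aaaaaaaaaa□babbb
Step 12: δ(q0, □) = (q0, a, L) → [q0]□aaaaaaaaaaa□babbb
Step 13: δ(q0, □) = (q0, a, L) → [q0]□aaaaaaaaaaaa□babbb

The machine has not reached a halting state after 13 steps.
The machine did not halt within the 13-step bound.

Answer: No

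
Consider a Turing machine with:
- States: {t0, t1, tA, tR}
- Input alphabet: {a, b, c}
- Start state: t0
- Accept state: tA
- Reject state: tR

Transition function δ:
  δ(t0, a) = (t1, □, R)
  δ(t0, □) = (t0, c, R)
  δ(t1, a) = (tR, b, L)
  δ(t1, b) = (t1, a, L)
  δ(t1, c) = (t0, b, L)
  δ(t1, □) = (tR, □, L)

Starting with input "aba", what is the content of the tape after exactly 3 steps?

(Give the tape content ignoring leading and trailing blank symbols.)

Execution trace:
Initial: [t0]aba
Step 1: δ(t0, a) = (t1, □, R) → □[t1]ba
Step 2: δ(t1, b) = (t1, a, L) → [t1]□aa
Step 3: δ(t1, □) = (tR, □, L) → [tR]□□aa

The machine reaches the reject state tR and halts.

After 3 steps, the tape (ignoring leading/trailing blanks) is: aa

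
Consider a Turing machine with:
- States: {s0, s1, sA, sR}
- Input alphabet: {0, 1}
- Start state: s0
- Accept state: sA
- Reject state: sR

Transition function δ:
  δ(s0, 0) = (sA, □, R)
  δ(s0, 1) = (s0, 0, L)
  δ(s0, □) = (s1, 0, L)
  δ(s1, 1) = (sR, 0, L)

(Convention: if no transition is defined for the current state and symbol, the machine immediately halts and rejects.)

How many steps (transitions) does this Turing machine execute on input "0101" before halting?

Execution trace:
Initial: [s0]0101
Step 1: δ(s0, 0) = (sA, □, R) → □[sA]101

The machine reaches the accept state sA and halts.

The machine executed 1 step before halting.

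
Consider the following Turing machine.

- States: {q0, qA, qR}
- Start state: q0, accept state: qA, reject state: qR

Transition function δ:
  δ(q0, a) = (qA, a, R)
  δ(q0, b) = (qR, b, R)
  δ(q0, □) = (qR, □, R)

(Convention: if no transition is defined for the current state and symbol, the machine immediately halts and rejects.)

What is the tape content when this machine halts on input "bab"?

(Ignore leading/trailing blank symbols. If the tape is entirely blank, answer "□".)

Execution trace:
Initial: [q0]bab
Step 1: δ(q0, b) = (qR, b, R) → b[qR]ab

The machine reaches the reject state qR and halts.

Final tape (ignoring leading/trailing blanks): bab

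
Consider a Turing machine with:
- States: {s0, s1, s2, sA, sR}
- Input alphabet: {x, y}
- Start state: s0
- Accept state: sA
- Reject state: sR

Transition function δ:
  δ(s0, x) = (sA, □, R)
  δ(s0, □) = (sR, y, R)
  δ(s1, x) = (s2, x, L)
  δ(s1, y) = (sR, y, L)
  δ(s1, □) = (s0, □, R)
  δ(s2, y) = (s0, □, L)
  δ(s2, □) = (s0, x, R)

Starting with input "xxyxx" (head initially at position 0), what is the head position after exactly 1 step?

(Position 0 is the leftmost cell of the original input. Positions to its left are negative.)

Execution trace (head position shown):
Step 0: [s0]xxyxx  (head at position 0)
Step 1: move right → □[sA]xyxx  (head at position 1)

After 1 step, the head is at position 1.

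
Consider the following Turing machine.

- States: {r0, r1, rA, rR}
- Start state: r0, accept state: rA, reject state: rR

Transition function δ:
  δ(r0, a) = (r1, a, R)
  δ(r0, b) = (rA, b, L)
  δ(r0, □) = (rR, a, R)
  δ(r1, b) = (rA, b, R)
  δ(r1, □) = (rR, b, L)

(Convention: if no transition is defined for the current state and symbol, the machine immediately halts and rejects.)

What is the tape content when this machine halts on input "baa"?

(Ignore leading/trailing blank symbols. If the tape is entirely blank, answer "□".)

Execution trace:
Initial: [r0]baa
Step 1: δ(r0, b) = (rA, b, L) → [rA]□baa

The machine reaches the accept state rA and halts.

Final tape (ignoring leading/trailing blanks): baa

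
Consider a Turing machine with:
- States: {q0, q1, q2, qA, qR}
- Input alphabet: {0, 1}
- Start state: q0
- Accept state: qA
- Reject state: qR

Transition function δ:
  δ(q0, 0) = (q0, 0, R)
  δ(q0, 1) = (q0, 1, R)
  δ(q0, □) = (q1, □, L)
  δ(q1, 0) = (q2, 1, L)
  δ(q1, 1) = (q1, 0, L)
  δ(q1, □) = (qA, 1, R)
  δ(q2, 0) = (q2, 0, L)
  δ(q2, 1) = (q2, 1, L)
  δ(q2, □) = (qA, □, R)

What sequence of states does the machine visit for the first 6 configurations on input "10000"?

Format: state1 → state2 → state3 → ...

Execution trace:
Initial: [q0]10000
Step 1: δ(q0, 1) = (q0, 1, R) → 1[q0]0000
Step 2: δ(q0, 0) = (q0, 0, R) → 10[q0]000
Step 3: δ(q0, 0) = (q0, 0, R) → 100[q0]00
Step 4: δ(q0, 0) = (q0, 0, R) → 1000[q0]0
Step 5: δ(q0, 0) = (q0, 0, R) → 10000[q0]□

State sequence: q0 → q0 → q0 → q0 → q0 → q0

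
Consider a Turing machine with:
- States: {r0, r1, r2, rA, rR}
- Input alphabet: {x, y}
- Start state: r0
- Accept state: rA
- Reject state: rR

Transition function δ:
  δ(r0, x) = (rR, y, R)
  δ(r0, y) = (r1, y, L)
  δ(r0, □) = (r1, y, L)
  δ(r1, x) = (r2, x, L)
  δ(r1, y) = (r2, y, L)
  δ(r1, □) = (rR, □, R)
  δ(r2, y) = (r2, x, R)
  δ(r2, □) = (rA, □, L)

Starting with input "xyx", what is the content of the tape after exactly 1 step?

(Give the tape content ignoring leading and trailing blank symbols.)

Execution trace:
Initial: [r0]xyx
Step 1: δ(r0, x) = (rR, y, R) → y[rR]yx

The machine reaches the reject state rR and halts.

After 1 step, the tape (ignoring leading/trailing blanks) is: yyx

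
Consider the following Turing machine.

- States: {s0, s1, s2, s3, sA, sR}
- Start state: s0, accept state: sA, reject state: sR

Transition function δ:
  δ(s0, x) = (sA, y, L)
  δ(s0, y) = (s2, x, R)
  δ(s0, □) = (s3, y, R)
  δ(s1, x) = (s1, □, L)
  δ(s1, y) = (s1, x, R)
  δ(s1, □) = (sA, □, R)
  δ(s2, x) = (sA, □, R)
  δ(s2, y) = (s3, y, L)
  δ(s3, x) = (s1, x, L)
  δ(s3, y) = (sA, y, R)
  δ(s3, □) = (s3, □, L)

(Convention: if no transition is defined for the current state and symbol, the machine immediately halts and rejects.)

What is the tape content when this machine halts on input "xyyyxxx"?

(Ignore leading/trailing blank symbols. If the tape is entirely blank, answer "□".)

Execution trace:
Initial: [s0]xyyyxxx
Step 1: δ(s0, x) = (sA, y, L) → [sA]□yyyyxxx

The machine reaches the accept state sA and halts.

Final tape (ignoring leading/trailing blanks): yyyyxxx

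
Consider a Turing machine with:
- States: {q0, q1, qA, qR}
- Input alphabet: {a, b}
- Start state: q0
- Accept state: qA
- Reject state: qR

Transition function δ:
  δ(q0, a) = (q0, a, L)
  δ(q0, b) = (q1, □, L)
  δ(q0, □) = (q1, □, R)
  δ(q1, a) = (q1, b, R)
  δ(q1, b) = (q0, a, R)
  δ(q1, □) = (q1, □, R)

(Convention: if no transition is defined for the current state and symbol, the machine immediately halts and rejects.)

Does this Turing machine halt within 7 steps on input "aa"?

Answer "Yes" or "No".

Execution trace:
Initial: [q0]aa
Step 1: δ(q0, a) = (q0, a, L) → [q0]□aa
Step 2: δ(q0, □) = (q1, □, R) → □[q1]aa
Step 3: δ(q1, a) = (q1, b, R) → □b[q1]a
Step 4: δ(q1, a) = (q1, b, R) → □bb[q1]□
Step 5: δ(q1, □) = (q1, □, R) → □bb□[q1]□
Step 6: δ(q1, □) = (q1, □, R) → □bb□□[q1]□
Step 7: δ(q1, □) = (q1, □, R) → □bb□□□[q1]□

The machine has not reached a halting state after 7 steps.
The machine did not halt within the 7-step bound.

Answer: No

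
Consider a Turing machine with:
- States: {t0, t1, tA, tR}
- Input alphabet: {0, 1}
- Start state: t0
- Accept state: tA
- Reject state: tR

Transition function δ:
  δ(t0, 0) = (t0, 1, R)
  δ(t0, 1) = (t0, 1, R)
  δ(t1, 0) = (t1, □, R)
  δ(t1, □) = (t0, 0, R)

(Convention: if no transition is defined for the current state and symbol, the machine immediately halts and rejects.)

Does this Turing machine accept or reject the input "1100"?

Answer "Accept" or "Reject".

Execution trace:
Initial: [t0]1100
Step 1: δ(t0, 1) = (t0, 1, R) → 1[t0]100
Step 2: δ(t0, 1) = (t0, 1, R) → 11[t0]00
Step 3: δ(t0, 0) = (t0, 1, R) → 111[t0]0
Step 4: δ(t0, 0) = (t0, 1, R) → 1111[t0]□

No transition is defined for δ(t0, □). By convention the machine halts and rejects.

Answer: Reject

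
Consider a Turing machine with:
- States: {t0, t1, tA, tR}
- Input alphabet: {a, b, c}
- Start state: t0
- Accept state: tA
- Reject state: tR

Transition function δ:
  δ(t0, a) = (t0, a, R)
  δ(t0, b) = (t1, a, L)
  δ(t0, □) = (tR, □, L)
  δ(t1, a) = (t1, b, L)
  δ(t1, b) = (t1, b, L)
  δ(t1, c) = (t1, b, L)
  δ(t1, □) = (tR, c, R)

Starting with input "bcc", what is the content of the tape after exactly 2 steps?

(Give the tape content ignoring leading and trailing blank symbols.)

Execution trace:
Initial: [t0]bcc
Step 1: δ(t0, b) = (t1, a, L) → [t1]□acc
Step 2: δ(t1, □) = (tR, c, R) → c[tR]acc

The machine reaches the reject state tR and halts.

After 2 steps, the tape (ignoring leading/trailing blanks) is: cacc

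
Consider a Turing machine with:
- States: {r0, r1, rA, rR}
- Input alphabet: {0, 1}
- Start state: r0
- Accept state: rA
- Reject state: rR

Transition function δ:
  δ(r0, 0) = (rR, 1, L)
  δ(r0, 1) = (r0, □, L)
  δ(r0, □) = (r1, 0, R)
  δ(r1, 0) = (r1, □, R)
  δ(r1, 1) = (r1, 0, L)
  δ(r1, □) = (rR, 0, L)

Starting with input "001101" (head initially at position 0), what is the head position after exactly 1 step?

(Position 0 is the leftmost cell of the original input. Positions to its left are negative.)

Execution trace (head position shown):
Step 0: [r0]001101  (head at position 0)
Step 1: move left → [rR]□101101  (head at position -1)

After 1 step, the head is at position -1.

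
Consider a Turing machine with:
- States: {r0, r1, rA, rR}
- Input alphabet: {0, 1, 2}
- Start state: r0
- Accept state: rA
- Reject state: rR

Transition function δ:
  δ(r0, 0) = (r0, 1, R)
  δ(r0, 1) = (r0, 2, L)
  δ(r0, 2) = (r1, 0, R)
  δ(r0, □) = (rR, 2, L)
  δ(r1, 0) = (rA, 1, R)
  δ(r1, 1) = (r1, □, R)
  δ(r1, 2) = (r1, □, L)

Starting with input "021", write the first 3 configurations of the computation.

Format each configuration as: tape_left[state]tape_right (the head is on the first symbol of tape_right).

Transitions applied:
Step 1: δ(r0, 0) = (r0, 1, R)
Step 2: δ(r0, 2) = (r1, 0, R)

The first 3 configurations are:
[r0]021 ⊢ 1[r0]21 ⊢ 10[r1]1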